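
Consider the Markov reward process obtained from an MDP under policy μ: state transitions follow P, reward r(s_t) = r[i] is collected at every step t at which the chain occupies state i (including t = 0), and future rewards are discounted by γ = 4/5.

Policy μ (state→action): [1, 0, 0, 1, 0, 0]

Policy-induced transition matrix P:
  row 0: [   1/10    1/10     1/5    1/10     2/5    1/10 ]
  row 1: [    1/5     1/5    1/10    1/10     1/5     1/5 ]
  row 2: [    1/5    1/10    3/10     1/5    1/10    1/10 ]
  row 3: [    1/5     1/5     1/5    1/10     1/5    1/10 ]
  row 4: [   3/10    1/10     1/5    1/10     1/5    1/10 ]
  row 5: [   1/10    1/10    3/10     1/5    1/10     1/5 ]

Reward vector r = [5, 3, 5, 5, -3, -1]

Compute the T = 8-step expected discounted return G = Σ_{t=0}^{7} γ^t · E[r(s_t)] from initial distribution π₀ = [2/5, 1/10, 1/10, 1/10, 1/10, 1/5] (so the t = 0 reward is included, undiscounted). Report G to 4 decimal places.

t=0: π = [0.4000, 0.1000, 0.1000, 0.1000, 0.1000, 0.2000], E[r] = 2.8000, γ^t·E[r] = 2.800000, running G = 2.800000
t=1: π = [0.1500, 0.1200, 0.2200, 0.1300, 0.2500, 0.1300], E[r] = 1.9800, γ^t·E[r] = 1.584000, running G = 4.384000
t=2: π = [0.1970, 0.1250, 0.2230, 0.1350, 0.1950, 0.1250], E[r] = 2.4400, γ^t·E[r] = 1.561600, running G = 5.945600
t=3: π = [0.1873, 0.1260, 0.2223, 0.1348, 0.2046, 0.1250], E[r] = 2.3612, γ^t·E[r] = 1.208934, running G = 7.154534
t=4: π = [0.1892, 0.1261, 0.2221, 0.1347, 0.2027, 0.1251], E[r] = 2.3754, γ^t·E[r] = 0.972964, running G = 8.127498
t=5: π = [0.1888, 0.1261, 0.2221, 0.1347, 0.2031, 0.1251], E[r] = 2.3721, γ^t·E[r] = 0.777305, running G = 8.904803
t=6: π = [0.1889, 0.1261, 0.2221, 0.1347, 0.2030, 0.1251], E[r] = 2.3728, γ^t·E[r] = 0.622005, running G = 9.526808
t=7: π = [0.1889, 0.1261, 0.2221, 0.1347, 0.2031, 0.1251], E[r] = 2.3726, γ^t·E[r] = 0.497579, running G = 10.024387

G = 10.0244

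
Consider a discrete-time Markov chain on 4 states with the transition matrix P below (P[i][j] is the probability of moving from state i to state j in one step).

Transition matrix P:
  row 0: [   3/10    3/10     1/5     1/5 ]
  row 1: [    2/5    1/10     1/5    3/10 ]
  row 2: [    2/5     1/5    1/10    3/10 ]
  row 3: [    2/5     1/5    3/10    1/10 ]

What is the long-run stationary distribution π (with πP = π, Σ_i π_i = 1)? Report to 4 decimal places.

Balance equations π_j = Σ_i π_i·P[i][j]:
  π_0 = 3/10·π_0 + 2/5·π_1 + 2/5·π_2 + 2/5·π_3
  π_1 = 3/10·π_0 + 1/10·π_1 + 1/5·π_2 + 1/5·π_3
  π_2 = 1/5·π_0 + 1/5·π_1 + 1/10·π_2 + 3/10·π_3
  normalize: π_0 + π_1 + π_2 + π_3 = 1
Solving the linear system gives exactly π = [4/11, 26/121, 293/1452, 29/132].

π = [0.3636, 0.2149, 0.2018, 0.2197]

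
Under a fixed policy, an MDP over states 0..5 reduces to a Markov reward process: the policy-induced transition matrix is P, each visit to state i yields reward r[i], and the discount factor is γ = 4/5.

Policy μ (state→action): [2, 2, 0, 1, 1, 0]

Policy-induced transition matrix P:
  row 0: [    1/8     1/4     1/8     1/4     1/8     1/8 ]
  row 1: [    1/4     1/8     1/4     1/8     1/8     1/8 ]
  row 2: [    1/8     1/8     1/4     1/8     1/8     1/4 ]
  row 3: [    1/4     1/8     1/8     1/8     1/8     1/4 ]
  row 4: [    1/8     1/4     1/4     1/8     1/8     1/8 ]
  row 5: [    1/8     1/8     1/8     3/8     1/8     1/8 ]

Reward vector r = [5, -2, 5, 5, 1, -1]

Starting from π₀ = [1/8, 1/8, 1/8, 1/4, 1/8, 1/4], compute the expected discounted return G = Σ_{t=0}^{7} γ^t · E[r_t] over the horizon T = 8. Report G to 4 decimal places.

G = 9.5434

t=0: π = [0.1250, 0.1250, 0.1250, 0.2500, 0.1250, 0.2500], E[r] = 2.1250, γ^t·E[r] = 2.125000, running G = 2.125000
t=1: π = [0.1719, 0.1563, 0.1719, 0.2031, 0.1250, 0.1719], E[r] = 2.3750, γ^t·E[r] = 1.900000, running G = 4.025000
t=2: π = [0.1699, 0.1621, 0.1816, 0.1895, 0.1250, 0.1719], E[r] = 2.3340, γ^t·E[r] = 1.493750, running G = 5.518750
t=3: π = [0.1689, 0.1619, 0.1836, 0.1892, 0.1250, 0.1714], E[r] = 2.3386, γ^t·E[r] = 1.197375, running G = 6.716125
t=4: π = [0.1689, 0.1617, 0.1838, 0.1890, 0.1250, 0.1716], E[r] = 2.3382, γ^t·E[r] = 0.957725, running G = 7.673850
t=5: π = [0.1688, 0.1617, 0.1838, 0.1890, 0.1250, 0.1716], E[r] = 2.3383, γ^t·E[r] = 0.766205, running G = 8.440055
t=6: π = [0.1688, 0.1617, 0.1838, 0.1890, 0.1250, 0.1716], E[r] = 2.3383, γ^t·E[r] = 0.612963, running G = 9.053018
t=7: π = [0.1688, 0.1617, 0.1838, 0.1890, 0.1250, 0.1716], E[r] = 2.3383, γ^t·E[r] = 0.490371, running G = 9.543389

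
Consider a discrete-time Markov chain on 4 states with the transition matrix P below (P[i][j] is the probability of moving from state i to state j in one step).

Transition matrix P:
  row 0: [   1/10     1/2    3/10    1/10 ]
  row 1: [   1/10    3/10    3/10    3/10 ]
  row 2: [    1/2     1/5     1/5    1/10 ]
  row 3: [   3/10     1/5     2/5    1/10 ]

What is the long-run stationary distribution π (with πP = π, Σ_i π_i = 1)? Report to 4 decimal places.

π = [0.2471, 0.3046, 0.2874, 0.1609]

Balance equations π_j = Σ_i π_i·P[i][j]:
  π_0 = 1/10·π_0 + 1/10·π_1 + 1/2·π_2 + 3/10·π_3
  π_1 = 1/2·π_0 + 3/10·π_1 + 1/5·π_2 + 1/5·π_3
  π_2 = 3/10·π_0 + 3/10·π_1 + 1/5·π_2 + 2/5·π_3
  normalize: π_0 + π_1 + π_2 + π_3 = 1
Solving the linear system gives exactly π = [43/174, 53/174, 25/87, 14/87].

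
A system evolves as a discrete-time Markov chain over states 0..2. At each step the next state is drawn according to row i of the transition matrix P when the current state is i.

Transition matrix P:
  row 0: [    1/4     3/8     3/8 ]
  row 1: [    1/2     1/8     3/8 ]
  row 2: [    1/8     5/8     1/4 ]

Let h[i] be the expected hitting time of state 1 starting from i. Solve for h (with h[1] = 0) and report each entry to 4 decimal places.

First-step conditioning: h[1] = 0; for i ≠ 1, h[i] = 1 + Σ_k P[i][k]·h[k].
  h[0] = 1 + 1/4·h[0] + 3/8·h[2]
  h[2] = 1 + 1/8·h[0] + 1/4·h[2]
Solving the 2×2 linear system over states ≠ 1 gives exactly h = [24/11, 0, 56/33] (h[1] = 0 is the target).

h = [2.1818, 0.0000, 1.6970]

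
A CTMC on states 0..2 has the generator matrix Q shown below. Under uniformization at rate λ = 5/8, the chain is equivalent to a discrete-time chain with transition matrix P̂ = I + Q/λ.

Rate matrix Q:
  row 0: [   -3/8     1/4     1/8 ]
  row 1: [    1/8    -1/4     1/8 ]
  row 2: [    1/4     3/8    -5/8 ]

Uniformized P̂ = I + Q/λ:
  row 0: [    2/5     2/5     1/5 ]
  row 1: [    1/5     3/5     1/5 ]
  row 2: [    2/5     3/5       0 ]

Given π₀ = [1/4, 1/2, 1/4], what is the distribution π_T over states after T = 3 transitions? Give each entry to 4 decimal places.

t=0: π = [0.2500, 0.5000, 0.2500]
t=1: π = [0.3000, 0.5500, 0.1500]
t=2: π = [0.2900, 0.5400, 0.1700]
t=3: π = [0.2920, 0.5420, 0.1660]

π = [0.2920, 0.5420, 0.1660]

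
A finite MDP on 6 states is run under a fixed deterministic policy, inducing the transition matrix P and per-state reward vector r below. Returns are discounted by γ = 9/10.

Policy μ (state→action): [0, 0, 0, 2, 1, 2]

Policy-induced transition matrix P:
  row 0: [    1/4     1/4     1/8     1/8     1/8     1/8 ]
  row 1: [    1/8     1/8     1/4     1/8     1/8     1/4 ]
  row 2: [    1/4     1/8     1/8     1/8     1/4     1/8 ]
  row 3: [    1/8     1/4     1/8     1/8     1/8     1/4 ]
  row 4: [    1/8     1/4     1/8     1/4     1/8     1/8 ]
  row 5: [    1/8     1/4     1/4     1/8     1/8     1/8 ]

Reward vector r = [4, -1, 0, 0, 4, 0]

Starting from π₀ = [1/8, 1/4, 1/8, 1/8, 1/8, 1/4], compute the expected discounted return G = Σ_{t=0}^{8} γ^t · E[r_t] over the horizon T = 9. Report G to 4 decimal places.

t=0: π = [0.1250, 0.2500, 0.1250, 0.1250, 0.1250, 0.2500], E[r] = 0.7500, γ^t·E[r] = 0.750000, running G = 0.750000
t=1: π = [0.1563, 0.2031, 0.1875, 0.1406, 0.1406, 0.1719], E[r] = 0.9844, γ^t·E[r] = 0.885938, running G = 1.635938
t=2: π = [0.1680, 0.2012, 0.1719, 0.1426, 0.1484, 0.1680], E[r] = 1.0645, γ^t·E[r] = 0.862207, running G = 2.498145
t=3: π = [0.1675, 0.2034, 0.1711, 0.1436, 0.1465, 0.1680], E[r] = 1.0525, γ^t·E[r] = 0.767265, running G = 3.265410
t=4: π = [0.1673, 0.2032, 0.1714, 0.1433, 0.1464, 0.1684], E[r] = 1.0517, γ^t·E[r] = 0.690018, running G = 3.955428
t=5: π = [0.1673, 0.2032, 0.1714, 0.1433, 0.1464, 0.1683], E[r] = 1.0519, γ^t·E[r] = 0.621140, running G = 4.576568
t=6: π = [0.1673, 0.2032, 0.1714, 0.1433, 0.1464, 0.1683], E[r] = 1.0519, γ^t·E[r] = 0.559046, running G = 5.135614
t=7: π = [0.1673, 0.2032, 0.1714, 0.1433, 0.1464, 0.1683], E[r] = 1.0519, γ^t·E[r] = 0.503138, running G = 5.638752
t=8: π = [0.1673, 0.2032, 0.1714, 0.1433, 0.1464, 0.1683], E[r] = 1.0519, γ^t·E[r] = 0.452824, running G = 6.091576

G = 6.0916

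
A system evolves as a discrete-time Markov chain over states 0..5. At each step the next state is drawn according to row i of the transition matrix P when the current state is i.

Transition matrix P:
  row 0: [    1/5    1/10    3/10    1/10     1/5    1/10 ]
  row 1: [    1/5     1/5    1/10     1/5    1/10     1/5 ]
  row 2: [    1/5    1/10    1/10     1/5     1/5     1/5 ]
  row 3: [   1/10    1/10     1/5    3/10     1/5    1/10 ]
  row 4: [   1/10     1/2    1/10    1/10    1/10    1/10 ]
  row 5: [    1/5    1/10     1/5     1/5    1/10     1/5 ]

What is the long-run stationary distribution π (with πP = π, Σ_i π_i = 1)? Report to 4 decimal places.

π = [0.1661, 0.1787, 0.1669, 0.1869, 0.1520, 0.1495]

Balance equations π_j = Σ_i π_i·P[i][j]:
  π_0 = 1/5·π_0 + 1/5·π_1 + 1/5·π_2 + 1/10·π_3 + 1/10·π_4 + 1/5·π_5
  π_1 = 1/10·π_0 + 1/5·π_1 + 1/10·π_2 + 1/10·π_3 + 1/2·π_4 + 1/10·π_5
  π_2 = 3/10·π_0 + 1/10·π_1 + 1/10·π_2 + 1/5·π_3 + 1/10·π_4 + 1/5·π_5
  π_3 = 1/10·π_0 + 1/5·π_1 + 1/5·π_2 + 3/10·π_3 + 1/10·π_4 + 1/5·π_5
  π_4 = 1/5·π_0 + 1/10·π_1 + 1/5·π_2 + 1/5·π_3 + 1/10·π_4 + 1/10·π_5
  normalize: π_0 + π_1 + π_2 + π_3 + π_4 + π_5 = 1
Solving the linear system gives exactly π = [7560/45511, 8131/45511, 7594/45511, 8505/45511, 6917/45511, 6804/45511].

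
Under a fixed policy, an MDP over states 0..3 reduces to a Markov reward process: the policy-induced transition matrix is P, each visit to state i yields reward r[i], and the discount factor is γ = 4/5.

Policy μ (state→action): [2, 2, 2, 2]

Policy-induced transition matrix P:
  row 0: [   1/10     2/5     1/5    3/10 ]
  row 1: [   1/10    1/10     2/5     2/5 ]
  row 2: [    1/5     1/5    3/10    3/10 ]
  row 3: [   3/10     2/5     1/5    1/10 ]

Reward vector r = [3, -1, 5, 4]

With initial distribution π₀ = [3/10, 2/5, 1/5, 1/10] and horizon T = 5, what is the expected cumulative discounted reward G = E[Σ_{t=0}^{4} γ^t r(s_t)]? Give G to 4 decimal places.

t=0: π = [0.3000, 0.4000, 0.2000, 0.1000], E[r] = 1.9000, γ^t·E[r] = 1.900000, running G = 1.900000
t=1: π = [0.1400, 0.2400, 0.3000, 0.3200], E[r] = 2.9600, γ^t·E[r] = 2.368000, running G = 4.268000
t=2: π = [0.1940, 0.2680, 0.2780, 0.2600], E[r] = 2.7440, γ^t·E[r] = 1.756160, running G = 6.024160
t=3: π = [0.1798, 0.2640, 0.2814, 0.2748], E[r] = 2.7816, γ^t·E[r] = 1.424179, running G = 7.448339
t=4: π = [0.1831, 0.2645, 0.2809, 0.2714], E[r] = 2.7752, γ^t·E[r] = 1.136738, running G = 8.585078

G = 8.5851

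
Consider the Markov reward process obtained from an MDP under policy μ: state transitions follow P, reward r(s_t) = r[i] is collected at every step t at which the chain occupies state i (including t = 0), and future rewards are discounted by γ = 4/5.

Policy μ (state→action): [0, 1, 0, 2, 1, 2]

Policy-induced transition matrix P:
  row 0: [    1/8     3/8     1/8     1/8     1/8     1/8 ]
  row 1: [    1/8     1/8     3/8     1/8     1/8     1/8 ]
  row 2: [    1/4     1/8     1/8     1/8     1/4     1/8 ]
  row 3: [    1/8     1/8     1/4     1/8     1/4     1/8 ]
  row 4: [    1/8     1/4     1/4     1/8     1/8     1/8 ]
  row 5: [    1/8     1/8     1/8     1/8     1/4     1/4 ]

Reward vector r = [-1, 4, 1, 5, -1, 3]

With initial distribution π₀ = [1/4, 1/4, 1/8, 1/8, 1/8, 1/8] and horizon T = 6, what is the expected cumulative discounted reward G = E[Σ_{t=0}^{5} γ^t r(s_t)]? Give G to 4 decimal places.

G = 6.3094

t=0: π = [0.2500, 0.2500, 0.1250, 0.1250, 0.1250, 0.1250], E[r] = 1.7500, γ^t·E[r] = 1.750000, running G = 1.750000
t=1: π = [0.1406, 0.2031, 0.2188, 0.1250, 0.1719, 0.1406], E[r] = 1.7656, γ^t·E[r] = 1.412500, running G = 3.162500
t=2: π = [0.1523, 0.1816, 0.2129, 0.1250, 0.1855, 0.1426], E[r] = 1.6543, γ^t·E[r] = 1.058750, running G = 4.221250
t=3: π = [0.1516, 0.1863, 0.2092, 0.1250, 0.1851, 0.1428], E[r] = 1.6711, γ^t·E[r] = 0.855625, running G = 5.076875
t=4: π = [0.1512, 0.1860, 0.2103, 0.1250, 0.1846, 0.1429], E[r] = 1.6722, γ^t·E[r] = 0.684950, running G = 5.761825
t=5: π = [0.1513, 0.1859, 0.2102, 0.1250, 0.1848, 0.1429], E[r] = 1.6712, γ^t·E[r] = 0.547615, running G = 6.309440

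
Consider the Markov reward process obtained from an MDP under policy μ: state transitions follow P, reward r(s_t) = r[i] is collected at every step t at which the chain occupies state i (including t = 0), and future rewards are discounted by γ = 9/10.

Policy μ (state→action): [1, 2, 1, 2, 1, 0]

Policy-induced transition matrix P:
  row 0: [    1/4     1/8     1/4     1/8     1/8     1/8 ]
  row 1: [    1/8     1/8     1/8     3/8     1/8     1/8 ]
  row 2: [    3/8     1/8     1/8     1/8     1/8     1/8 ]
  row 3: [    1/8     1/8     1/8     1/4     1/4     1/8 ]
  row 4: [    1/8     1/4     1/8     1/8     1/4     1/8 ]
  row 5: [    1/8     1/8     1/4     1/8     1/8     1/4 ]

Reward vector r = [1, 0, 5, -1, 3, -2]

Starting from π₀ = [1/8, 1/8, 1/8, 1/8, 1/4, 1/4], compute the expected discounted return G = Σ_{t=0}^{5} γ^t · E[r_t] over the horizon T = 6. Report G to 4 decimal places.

t=0: π = [0.1250, 0.1250, 0.1250, 0.1250, 0.2500, 0.2500], E[r] = 0.8750, γ^t·E[r] = 0.875000, running G = 0.875000
t=1: π = [0.1719, 0.1563, 0.1719, 0.1719, 0.1719, 0.1563], E[r] = 1.0625, γ^t·E[r] = 0.956250, running G = 1.831250
t=2: π = [0.1895, 0.1465, 0.1660, 0.1855, 0.1680, 0.1445], E[r] = 1.0488, γ^t·E[r] = 0.849551, running G = 2.680801
t=3: π = [0.1902, 0.1460, 0.1667, 0.1848, 0.1692, 0.1431], E[r] = 1.0605, γ^t·E[r] = 0.773139, running G = 3.453939
t=4: π = [0.1905, 0.1461, 0.1667, 0.1846, 0.1693, 0.1429], E[r] = 1.0611, γ^t·E[r] = 0.696205, running G = 4.150145
t=5: π = [0.1905, 0.1462, 0.1667, 0.1846, 0.1692, 0.1429], E[r] = 1.0612, γ^t·E[r] = 0.626612, running G = 4.776756

G = 4.7768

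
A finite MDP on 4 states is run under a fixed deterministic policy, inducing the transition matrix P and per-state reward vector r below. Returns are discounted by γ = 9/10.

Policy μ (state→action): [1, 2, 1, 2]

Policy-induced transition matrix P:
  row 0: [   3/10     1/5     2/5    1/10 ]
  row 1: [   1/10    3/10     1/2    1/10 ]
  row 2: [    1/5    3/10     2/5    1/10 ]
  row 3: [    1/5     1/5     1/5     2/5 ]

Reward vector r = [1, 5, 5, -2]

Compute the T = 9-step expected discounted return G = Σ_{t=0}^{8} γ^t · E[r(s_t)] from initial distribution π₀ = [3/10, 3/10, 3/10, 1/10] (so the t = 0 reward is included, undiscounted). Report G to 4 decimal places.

t=0: π = [0.3000, 0.3000, 0.3000, 0.1000], E[r] = 3.1000, γ^t·E[r] = 3.100000, running G = 3.100000
t=1: π = [0.2000, 0.2600, 0.4100, 0.1300], E[r] = 3.2900, γ^t·E[r] = 2.961000, running G = 6.061000
t=2: π = [0.1940, 0.2670, 0.4000, 0.1390], E[r] = 3.2510, γ^t·E[r] = 2.633310, running G = 8.694310
t=3: π = [0.1927, 0.2667, 0.3989, 0.1417], E[r] = 3.2373, γ^t·E[r] = 2.359992, running G = 11.054302
t=4: π = [0.1926, 0.2666, 0.3983, 0.1425], E[r] = 3.2320, γ^t·E[r] = 2.120535, running G = 13.174837
t=5: π = [0.1926, 0.2665, 0.3982, 0.1428], E[r] = 3.2303, γ^t·E[r] = 1.907468, running G = 15.082304
t=6: π = [0.1926, 0.2665, 0.3981, 0.1428], E[r] = 3.2298, γ^t·E[r] = 1.716434, running G = 16.798738
t=7: π = [0.1926, 0.2665, 0.3981, 0.1428], E[r] = 3.2296, γ^t·E[r] = 1.544711, running G = 18.343449
t=8: π = [0.1926, 0.2665, 0.3981, 0.1429], E[r] = 3.2296, γ^t·E[r] = 1.390218, running G = 19.733667

G = 19.7337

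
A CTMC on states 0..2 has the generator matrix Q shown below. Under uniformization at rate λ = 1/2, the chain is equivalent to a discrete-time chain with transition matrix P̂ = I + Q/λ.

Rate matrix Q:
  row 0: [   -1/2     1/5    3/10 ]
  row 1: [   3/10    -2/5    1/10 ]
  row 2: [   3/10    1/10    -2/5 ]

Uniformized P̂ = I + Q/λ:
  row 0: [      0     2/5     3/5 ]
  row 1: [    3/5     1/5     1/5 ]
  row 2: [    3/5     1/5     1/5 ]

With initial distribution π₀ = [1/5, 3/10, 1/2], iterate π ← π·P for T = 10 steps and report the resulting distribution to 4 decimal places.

π = [0.3739, 0.2754, 0.3507]

t=0: π = [0.2000, 0.3000, 0.5000]
t=1: π = [0.4800, 0.2400, 0.2800]
t=2: π = [0.3120, 0.2960, 0.3920]
t=3: π = [0.4128, 0.2624, 0.3248]
t=4: π = [0.3523, 0.2826, 0.3651]
t=5: π = [0.3886, 0.2705, 0.3409]
t=6: π = [0.3668, 0.2777, 0.3554]
t=7: π = [0.3799, 0.2734, 0.3467]
t=8: π = [0.3721, 0.2760, 0.3520]
t=9: π = [0.3768, 0.2744, 0.3488]
t=10: π = [0.3739, 0.2754, 0.3507]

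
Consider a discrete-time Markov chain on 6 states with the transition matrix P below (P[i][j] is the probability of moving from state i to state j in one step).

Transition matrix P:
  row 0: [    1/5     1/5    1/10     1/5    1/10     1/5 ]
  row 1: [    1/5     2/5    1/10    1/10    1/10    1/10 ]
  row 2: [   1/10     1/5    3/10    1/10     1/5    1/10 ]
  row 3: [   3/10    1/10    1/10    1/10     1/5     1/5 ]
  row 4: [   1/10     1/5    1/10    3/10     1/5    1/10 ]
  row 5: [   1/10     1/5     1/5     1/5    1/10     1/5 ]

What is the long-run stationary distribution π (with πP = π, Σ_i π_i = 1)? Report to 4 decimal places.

Balance equations π_j = Σ_i π_i·P[i][j]:
  π_0 = 1/5·π_0 + 1/5·π_1 + 1/10·π_2 + 3/10·π_3 + 1/10·π_4 + 1/10·π_5
  π_1 = 1/5·π_0 + 2/5·π_1 + 1/5·π_2 + 1/10·π_3 + 1/5·π_4 + 1/5·π_5
  π_2 = 1/10·π_0 + 1/10·π_1 + 3/10·π_2 + 1/10·π_3 + 1/10·π_4 + 1/5·π_5
  π_3 = 1/5·π_0 + 1/10·π_1 + 1/10·π_2 + 1/10·π_3 + 3/10·π_4 + 1/5·π_5
  π_4 = 1/10·π_0 + 1/10·π_1 + 1/5·π_2 + 1/5·π_3 + 1/5·π_4 + 1/10·π_5
  normalize: π_0 + π_1 + π_2 + π_3 + π_4 + π_5 = 1
Solving the linear system gives exactly π = [5420/31431, 7225/31431, 4511/31431, 5062/31431, 4556/31431, 4657/31431].

π = [0.1724, 0.2299, 0.1435, 0.1611, 0.1450, 0.1482]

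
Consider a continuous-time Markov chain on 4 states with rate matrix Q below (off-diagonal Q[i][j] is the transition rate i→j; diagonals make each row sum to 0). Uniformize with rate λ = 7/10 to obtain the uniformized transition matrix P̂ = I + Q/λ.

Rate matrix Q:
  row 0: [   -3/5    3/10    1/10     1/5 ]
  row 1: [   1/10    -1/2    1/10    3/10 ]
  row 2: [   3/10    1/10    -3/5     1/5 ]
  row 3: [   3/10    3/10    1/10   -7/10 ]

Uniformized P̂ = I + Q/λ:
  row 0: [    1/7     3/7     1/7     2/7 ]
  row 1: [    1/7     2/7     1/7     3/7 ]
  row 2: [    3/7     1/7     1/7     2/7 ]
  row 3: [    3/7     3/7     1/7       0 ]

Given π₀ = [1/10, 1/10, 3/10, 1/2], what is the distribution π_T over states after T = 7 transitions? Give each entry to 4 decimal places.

π = [0.2580, 0.3393, 0.1429, 0.2599]

t=0: π = [0.1000, 0.1000, 0.3000, 0.5000]
t=1: π = [0.3714, 0.3286, 0.1429, 0.1571]
t=2: π = [0.2286, 0.3408, 0.1429, 0.2878]
t=3: π = [0.2659, 0.3391, 0.1429, 0.2522]
t=4: π = [0.2557, 0.3393, 0.1429, 0.2621]
t=5: π = [0.2586, 0.3393, 0.1429, 0.2593]
t=6: π = [0.2578, 0.3393, 0.1429, 0.2601]
t=7: π = [0.2580, 0.3393, 0.1429, 0.2599]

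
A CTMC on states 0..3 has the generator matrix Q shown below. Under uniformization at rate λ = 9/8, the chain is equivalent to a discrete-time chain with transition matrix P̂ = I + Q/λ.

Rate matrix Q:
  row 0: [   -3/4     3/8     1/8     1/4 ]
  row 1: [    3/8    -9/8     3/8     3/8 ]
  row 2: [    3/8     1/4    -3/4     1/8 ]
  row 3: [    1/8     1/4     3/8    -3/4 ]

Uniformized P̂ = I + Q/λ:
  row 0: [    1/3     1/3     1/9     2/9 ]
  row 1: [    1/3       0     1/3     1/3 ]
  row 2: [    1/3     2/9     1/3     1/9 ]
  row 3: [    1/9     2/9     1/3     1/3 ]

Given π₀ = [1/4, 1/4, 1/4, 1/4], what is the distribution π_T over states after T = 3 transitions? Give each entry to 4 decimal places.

t=0: π = [0.2500, 0.2500, 0.2500, 0.2500]
t=1: π = [0.2778, 0.1944, 0.2778, 0.2500]
t=2: π = [0.2778, 0.2099, 0.2716, 0.2407]
t=3: π = [0.2798, 0.2064, 0.2716, 0.2421]

π = [0.2798, 0.2064, 0.2716, 0.2421]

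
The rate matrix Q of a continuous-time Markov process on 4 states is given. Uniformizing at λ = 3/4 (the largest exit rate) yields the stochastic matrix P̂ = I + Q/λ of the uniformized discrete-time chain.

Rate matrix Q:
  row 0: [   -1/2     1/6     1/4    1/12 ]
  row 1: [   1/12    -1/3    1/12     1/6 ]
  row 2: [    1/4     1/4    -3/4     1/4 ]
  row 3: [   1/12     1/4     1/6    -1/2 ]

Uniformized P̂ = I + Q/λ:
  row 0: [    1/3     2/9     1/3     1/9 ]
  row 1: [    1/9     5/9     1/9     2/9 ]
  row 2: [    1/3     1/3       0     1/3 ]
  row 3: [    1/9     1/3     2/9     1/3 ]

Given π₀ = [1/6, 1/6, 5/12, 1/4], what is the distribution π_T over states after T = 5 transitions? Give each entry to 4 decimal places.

t=0: π = [0.1667, 0.1667, 0.4167, 0.2500]
t=1: π = [0.2407, 0.3519, 0.1296, 0.2778]
t=2: π = [0.1934, 0.3848, 0.1811, 0.2407]
t=3: π = [0.1943, 0.3973, 0.1607, 0.2476]
t=4: π = [0.1900, 0.4000, 0.1639, 0.2460]
t=5: π = [0.1898, 0.4011, 0.1625, 0.2467]

π = [0.1898, 0.4011, 0.1625, 0.2467]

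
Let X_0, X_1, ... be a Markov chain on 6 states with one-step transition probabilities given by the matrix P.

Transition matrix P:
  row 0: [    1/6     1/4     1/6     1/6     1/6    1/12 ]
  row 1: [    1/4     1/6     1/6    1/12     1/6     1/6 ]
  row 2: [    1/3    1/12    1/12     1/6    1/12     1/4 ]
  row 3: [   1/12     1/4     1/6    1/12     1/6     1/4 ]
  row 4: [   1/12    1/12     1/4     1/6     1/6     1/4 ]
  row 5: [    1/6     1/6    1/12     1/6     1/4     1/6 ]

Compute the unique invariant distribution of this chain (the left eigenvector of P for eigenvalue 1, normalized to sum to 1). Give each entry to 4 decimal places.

Balance equations π_j = Σ_i π_i·P[i][j]:
  π_0 = 1/6·π_0 + 1/4·π_1 + 1/3·π_2 + 1/12·π_3 + 1/12·π_4 + 1/6·π_5
  π_1 = 1/4·π_0 + 1/6·π_1 + 1/12·π_2 + 1/4·π_3 + 1/12·π_4 + 1/6·π_5
  π_2 = 1/6·π_0 + 1/6·π_1 + 1/12·π_2 + 1/6·π_3 + 1/4·π_4 + 1/12·π_5
  π_3 = 1/6·π_0 + 1/12·π_1 + 1/6·π_2 + 1/12·π_3 + 1/6·π_4 + 1/6·π_5
  π_4 = 1/6·π_0 + 1/6·π_1 + 1/12·π_2 + 1/6·π_3 + 1/6·π_4 + 1/4·π_5
  normalize: π_0 + π_1 + π_2 + π_3 + π_4 + π_5 = 1
Solving the linear system gives exactly π = [3763/20903, 3482/20903, 3183/20903, 2948/20903, 3550/20903, 3977/20903].

π = [0.1800, 0.1666, 0.1523, 0.1410, 0.1698, 0.1903]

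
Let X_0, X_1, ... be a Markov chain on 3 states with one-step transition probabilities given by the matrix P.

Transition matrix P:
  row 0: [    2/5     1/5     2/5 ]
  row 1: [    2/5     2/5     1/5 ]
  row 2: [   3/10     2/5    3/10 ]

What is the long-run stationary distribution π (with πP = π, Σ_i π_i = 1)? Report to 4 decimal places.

Balance equations π_j = Σ_i π_i·P[i][j]:
  π_0 = 2/5·π_0 + 2/5·π_1 + 3/10·π_2
  π_1 = 1/5·π_0 + 2/5·π_1 + 2/5·π_2
  normalize: π_0 + π_1 + π_2 = 1
Solving the linear system gives exactly π = [17/46, 15/46, 7/23].

π = [0.3696, 0.3261, 0.3043]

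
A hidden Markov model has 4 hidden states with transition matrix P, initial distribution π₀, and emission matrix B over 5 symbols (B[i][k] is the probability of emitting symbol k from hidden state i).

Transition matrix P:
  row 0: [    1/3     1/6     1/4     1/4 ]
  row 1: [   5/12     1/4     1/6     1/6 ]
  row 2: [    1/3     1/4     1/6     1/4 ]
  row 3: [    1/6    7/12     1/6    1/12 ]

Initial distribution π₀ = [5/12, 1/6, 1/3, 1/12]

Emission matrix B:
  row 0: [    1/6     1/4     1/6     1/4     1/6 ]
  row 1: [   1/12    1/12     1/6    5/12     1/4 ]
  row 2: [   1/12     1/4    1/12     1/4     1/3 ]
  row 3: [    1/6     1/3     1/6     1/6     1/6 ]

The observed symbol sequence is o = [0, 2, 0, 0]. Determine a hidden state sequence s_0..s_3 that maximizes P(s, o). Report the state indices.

path = [0, 0, 0, 0]

t=0: δ = [6.944e-02, 1.389e-02, 2.778e-02, 1.389e-02]  (obs o_0=0)
t=1: δ = [3.858e-03, 1.929e-03, 1.447e-03, 2.894e-03]  ψ = [0, 0, 0, 0]  (obs o_1=2)
t=2: δ = [2.143e-04, 1.407e-04, 8.038e-05, 1.608e-04]  ψ = [0, 3, 0, 0]  (obs o_2=0)
t=3: δ = [1.191e-05, 7.814e-06, 4.465e-06, 8.931e-06]  ψ = [0, 3, 0, 0]  (obs o_3=0)
backtrack: best end state = 0; path = [0, 0, 0, 0]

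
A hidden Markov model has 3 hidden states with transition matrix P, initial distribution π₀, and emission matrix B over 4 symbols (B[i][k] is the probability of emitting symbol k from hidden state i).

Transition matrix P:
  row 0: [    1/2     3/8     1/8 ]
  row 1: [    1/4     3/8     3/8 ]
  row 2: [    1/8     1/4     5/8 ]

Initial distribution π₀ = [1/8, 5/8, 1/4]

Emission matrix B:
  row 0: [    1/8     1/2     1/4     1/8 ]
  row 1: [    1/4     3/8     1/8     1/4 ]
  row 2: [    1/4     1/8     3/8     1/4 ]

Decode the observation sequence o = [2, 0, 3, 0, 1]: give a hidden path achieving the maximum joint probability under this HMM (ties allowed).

path = [2, 2, 2, 2, 1]

t=0: δ = [3.125e-02, 7.812e-02, 9.375e-02]  (obs o_0=2)
t=1: δ = [2.441e-03, 7.324e-03, 1.465e-02]  ψ = [1, 1, 2]  (obs o_1=0)
t=2: δ = [2.289e-04, 9.155e-04, 2.289e-03]  ψ = [1, 2, 2]  (obs o_2=3)
t=3: δ = [3.576e-05, 1.431e-04, 3.576e-04]  ψ = [2, 2, 2]  (obs o_3=0)
t=4: δ = [2.235e-05, 3.353e-05, 2.794e-05]  ψ = [2, 2, 2]  (obs o_4=1)
backtrack: best end state = 1; path = [2, 2, 2, 2, 1]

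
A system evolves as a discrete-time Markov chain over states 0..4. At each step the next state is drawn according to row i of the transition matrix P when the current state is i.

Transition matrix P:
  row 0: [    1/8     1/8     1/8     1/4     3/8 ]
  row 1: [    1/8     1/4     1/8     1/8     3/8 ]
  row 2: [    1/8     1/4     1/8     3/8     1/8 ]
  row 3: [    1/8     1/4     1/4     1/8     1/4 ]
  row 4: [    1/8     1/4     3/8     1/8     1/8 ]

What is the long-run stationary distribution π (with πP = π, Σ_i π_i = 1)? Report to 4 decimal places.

π = [0.1250, 0.2344, 0.2088, 0.1928, 0.2389]

Balance equations π_j = Σ_i π_i·P[i][j]:
  π_0 = 1/8·π_0 + 1/8·π_1 + 1/8·π_2 + 1/8·π_3 + 1/8·π_4
  π_1 = 1/8·π_0 + 1/4·π_1 + 1/4·π_2 + 1/4·π_3 + 1/4·π_4
  π_2 = 1/8·π_0 + 1/8·π_1 + 1/8·π_2 + 1/4·π_3 + 3/8·π_4
  π_3 = 1/4·π_0 + 1/8·π_1 + 3/8·π_2 + 1/8·π_3 + 1/8·π_4
  normalize: π_0 + π_1 + π_2 + π_3 + π_4 = 1
Solving the linear system gives exactly π = [1/8, 15/64, 137/656, 253/1312, 627/2624].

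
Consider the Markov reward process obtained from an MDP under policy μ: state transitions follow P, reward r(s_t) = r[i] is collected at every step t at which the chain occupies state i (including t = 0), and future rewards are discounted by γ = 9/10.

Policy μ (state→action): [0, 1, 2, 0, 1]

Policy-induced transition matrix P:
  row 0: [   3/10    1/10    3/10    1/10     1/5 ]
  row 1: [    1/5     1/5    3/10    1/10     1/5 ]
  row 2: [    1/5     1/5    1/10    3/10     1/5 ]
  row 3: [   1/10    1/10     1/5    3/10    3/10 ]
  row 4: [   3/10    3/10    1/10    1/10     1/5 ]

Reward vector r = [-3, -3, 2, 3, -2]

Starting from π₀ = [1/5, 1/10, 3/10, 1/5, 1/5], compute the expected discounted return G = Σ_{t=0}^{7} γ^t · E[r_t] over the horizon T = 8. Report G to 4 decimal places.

G = -3.5021

t=0: π = [0.2000, 0.1000, 0.3000, 0.2000, 0.2000], E[r] = -0.1000, γ^t·E[r] = -0.100000, running G = -0.100000
t=1: π = [0.2200, 0.1800, 0.1800, 0.2000, 0.2200], E[r] = -0.6800, γ^t·E[r] = -0.612000, running G = -0.712000
t=2: π = [0.2240, 0.1800, 0.2000, 0.1760, 0.2200], E[r] = -0.7240, γ^t·E[r] = -0.586440, running G = -1.298440
t=3: π = [0.2268, 0.1820, 0.1984, 0.1752, 0.2176], E[r] = -0.7392, γ^t·E[r] = -0.538877, running G = -1.837317
t=4: π = [0.2269, 0.1816, 0.1993, 0.1747, 0.2175], E[r] = -0.7378, γ^t·E[r] = -0.484044, running G = -2.321361
t=5: π = [0.2270, 0.1816, 0.1992, 0.1748, 0.2175], E[r] = -0.7379, γ^t·E[r] = -0.435715, running G = -2.757077
t=6: π = [0.2270, 0.1816, 0.1992, 0.1748, 0.2175], E[r] = -0.7378, γ^t·E[r] = -0.392096, running G = -3.149173
t=7: π = [0.2270, 0.1816, 0.1992, 0.1748, 0.2175], E[r] = -0.7378, γ^t·E[r] = -0.352891, running G = -3.502064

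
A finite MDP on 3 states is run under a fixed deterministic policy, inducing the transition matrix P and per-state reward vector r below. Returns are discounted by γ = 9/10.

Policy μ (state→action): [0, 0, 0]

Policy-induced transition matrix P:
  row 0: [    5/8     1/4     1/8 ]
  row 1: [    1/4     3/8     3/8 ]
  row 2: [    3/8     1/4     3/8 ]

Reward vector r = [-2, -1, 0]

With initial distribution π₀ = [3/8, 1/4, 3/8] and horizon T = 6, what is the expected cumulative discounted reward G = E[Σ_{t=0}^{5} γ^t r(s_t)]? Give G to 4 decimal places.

t=0: π = [0.3750, 0.2500, 0.3750], E[r] = -1.0000, γ^t·E[r] = -1.000000, running G = -1.000000
t=1: π = [0.4375, 0.2813, 0.2813], E[r] = -1.1563, γ^t·E[r] = -1.040625, running G = -2.040625
t=2: π = [0.4492, 0.2852, 0.2656], E[r] = -1.1836, γ^t·E[r] = -0.958711, running G = -2.999336
t=3: π = [0.4517, 0.2856, 0.2627], E[r] = -1.1890, γ^t·E[r] = -0.866755, running G = -3.866091
t=4: π = [0.4522, 0.2857, 0.2621], E[r] = -1.1901, γ^t·E[r] = -0.780841, running G = -4.646932
t=5: π = [0.4523, 0.2857, 0.2619], E[r] = -1.1904, γ^t·E[r] = -0.702914, running G = -5.349846

G = -5.3498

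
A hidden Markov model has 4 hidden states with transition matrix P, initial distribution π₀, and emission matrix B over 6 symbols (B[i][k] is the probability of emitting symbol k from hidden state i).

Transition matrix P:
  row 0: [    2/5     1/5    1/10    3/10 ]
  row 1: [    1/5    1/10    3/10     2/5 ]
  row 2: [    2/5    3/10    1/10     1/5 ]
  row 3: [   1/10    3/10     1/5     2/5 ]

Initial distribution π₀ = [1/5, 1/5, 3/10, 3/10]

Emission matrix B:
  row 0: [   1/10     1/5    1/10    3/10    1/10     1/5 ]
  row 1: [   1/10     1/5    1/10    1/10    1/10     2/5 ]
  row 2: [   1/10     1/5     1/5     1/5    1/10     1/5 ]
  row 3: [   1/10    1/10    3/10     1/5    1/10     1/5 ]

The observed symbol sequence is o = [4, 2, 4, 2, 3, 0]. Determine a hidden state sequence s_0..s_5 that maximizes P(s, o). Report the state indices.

t=0: δ = [2.000e-02, 2.000e-02, 3.000e-02, 3.000e-02]  (obs o_0=4)
t=1: δ = [1.200e-03, 9.000e-04, 1.200e-03, 3.600e-03]  ψ = [2, 2, 1, 3]  (obs o_1=2)
t=2: δ = [4.800e-05, 1.080e-04, 7.200e-05, 1.440e-04]  ψ = [0, 3, 3, 3]  (obs o_2=4)
t=3: δ = [2.880e-06, 4.320e-06, 6.480e-06, 1.728e-05]  ψ = [2, 3, 1, 3]  (obs o_3=2)
t=4: δ = [7.776e-07, 5.184e-07, 6.912e-07, 1.382e-06]  ψ = [2, 3, 3, 3]  (obs o_4=3)
t=5: δ = [3.110e-08, 4.147e-08, 2.765e-08, 5.530e-08]  ψ = [0, 3, 3, 3]  (obs o_5=0)
backtrack: best end state = 3; path = [3, 3, 3, 3, 3, 3]

path = [3, 3, 3, 3, 3, 3]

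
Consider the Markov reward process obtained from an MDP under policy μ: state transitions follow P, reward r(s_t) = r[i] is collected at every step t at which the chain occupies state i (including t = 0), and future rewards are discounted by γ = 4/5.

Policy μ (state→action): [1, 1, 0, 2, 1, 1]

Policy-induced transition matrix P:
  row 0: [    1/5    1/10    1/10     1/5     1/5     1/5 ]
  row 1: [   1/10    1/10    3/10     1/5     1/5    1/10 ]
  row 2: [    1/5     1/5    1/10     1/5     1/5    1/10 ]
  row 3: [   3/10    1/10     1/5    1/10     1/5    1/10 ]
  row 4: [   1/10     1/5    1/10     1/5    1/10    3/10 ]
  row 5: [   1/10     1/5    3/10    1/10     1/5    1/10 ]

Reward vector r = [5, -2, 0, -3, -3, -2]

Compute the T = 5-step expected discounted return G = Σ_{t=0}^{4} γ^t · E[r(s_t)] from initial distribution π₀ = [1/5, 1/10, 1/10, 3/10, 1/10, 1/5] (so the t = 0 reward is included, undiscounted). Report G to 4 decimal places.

t=0: π = [0.2000, 0.1000, 0.1000, 0.3000, 0.1000, 0.2000], E[r] = -0.8000, γ^t·E[r] = -0.800000, running G = -0.800000
t=1: π = [0.1900, 0.1400, 0.1900, 0.1500, 0.1900, 0.1400], E[r] = -0.6300, γ^t·E[r] = -0.504000, running G = -1.304000
t=2: π = [0.1680, 0.1520, 0.1710, 0.1710, 0.1810, 0.1570], E[r] = -0.8340, γ^t·E[r] = -0.533760, running G = -1.837760
t=3: π = [0.1681, 0.1509, 0.1789, 0.1672, 0.1819, 0.1530], E[r] = -0.8146, γ^t·E[r] = -0.417075, running G = -2.254835
t=4: π = [0.1681, 0.1514, 0.1775, 0.1680, 0.1818, 0.1532], E[r] = -0.8178, γ^t·E[r] = -0.334975, running G = -2.589810

G = -2.5898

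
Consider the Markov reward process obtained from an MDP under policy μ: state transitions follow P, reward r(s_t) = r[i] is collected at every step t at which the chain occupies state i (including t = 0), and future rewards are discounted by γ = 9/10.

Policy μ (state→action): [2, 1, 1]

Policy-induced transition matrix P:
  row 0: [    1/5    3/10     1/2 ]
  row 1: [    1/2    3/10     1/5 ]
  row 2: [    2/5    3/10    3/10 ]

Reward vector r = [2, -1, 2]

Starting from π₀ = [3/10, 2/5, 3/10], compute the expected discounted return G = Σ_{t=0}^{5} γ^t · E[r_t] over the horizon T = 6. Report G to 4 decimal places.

G = 4.8541

t=0: π = [0.3000, 0.4000, 0.3000], E[r] = 0.8000, γ^t·E[r] = 0.800000, running G = 0.800000
t=1: π = [0.3800, 0.3000, 0.3200], E[r] = 1.1000, γ^t·E[r] = 0.990000, running G = 1.790000
t=2: π = [0.3540, 0.3000, 0.3460], E[r] = 1.1000, γ^t·E[r] = 0.891000, running G = 2.681000
t=3: π = [0.3592, 0.3000, 0.3408], E[r] = 1.1000, γ^t·E[r] = 0.801900, running G = 3.482900
t=4: π = [0.3582, 0.3000, 0.3418], E[r] = 1.1000, γ^t·E[r] = 0.721710, running G = 4.204610
t=5: π = [0.3584, 0.3000, 0.3416], E[r] = 1.1000, γ^t·E[r] = 0.649539, running G = 4.854149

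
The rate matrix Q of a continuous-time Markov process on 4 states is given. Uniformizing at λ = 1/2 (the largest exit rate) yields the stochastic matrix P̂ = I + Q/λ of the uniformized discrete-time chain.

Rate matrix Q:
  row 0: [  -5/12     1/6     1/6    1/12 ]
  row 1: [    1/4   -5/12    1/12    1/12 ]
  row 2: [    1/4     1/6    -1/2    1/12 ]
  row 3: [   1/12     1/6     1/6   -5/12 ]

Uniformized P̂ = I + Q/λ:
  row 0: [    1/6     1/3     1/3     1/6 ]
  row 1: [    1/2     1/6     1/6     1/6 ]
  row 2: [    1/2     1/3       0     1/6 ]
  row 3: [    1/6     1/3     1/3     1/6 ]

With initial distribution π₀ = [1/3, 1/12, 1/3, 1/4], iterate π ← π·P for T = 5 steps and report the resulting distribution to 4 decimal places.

π = [0.3330, 0.2857, 0.2146, 0.1667]

t=0: π = [0.3333, 0.0833, 0.3333, 0.2500]
t=1: π = [0.3056, 0.3194, 0.2083, 0.1667]
t=2: π = [0.3426, 0.2801, 0.2106, 0.1667]
t=3: π = [0.3302, 0.2867, 0.2164, 0.1667]
t=4: π = [0.3344, 0.2856, 0.2134, 0.1667]
t=5: π = [0.3330, 0.2857, 0.2146, 0.1667]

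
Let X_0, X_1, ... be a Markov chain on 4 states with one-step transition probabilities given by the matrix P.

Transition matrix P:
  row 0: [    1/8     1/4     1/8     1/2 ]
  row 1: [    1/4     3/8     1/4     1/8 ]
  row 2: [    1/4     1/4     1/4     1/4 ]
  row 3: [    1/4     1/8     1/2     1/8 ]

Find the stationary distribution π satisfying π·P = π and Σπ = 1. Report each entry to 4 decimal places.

Balance equations π_j = Σ_i π_i·P[i][j]:
  π_0 = 1/8·π_0 + 1/4·π_1 + 1/4·π_2 + 1/4·π_3
  π_1 = 1/4·π_0 + 3/8·π_1 + 1/4·π_2 + 1/8·π_3
  π_2 = 1/8·π_0 + 1/4·π_1 + 1/4·π_2 + 1/2·π_3
  normalize: π_0 + π_1 + π_2 + π_3 = 1
Solving the linear system gives exactly π = [2/9, 70/279, 79/279, 68/279].

π = [0.2222, 0.2509, 0.2832, 0.2437]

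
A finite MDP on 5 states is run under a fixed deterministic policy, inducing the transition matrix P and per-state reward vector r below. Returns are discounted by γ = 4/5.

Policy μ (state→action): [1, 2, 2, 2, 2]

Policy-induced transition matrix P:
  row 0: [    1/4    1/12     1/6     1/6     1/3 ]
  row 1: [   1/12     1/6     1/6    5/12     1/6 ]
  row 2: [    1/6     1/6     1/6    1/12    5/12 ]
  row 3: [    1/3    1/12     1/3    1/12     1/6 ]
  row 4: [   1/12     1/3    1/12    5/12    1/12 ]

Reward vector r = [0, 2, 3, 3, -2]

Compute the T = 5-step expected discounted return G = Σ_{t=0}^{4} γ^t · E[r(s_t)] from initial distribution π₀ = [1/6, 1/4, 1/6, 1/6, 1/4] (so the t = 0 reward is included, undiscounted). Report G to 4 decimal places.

t=0: π = [0.1667, 0.2500, 0.1667, 0.1667, 0.2500], E[r] = 1.0000, γ^t·E[r] = 1.000000, running G = 1.000000
t=1: π = [0.1667, 0.1806, 0.1736, 0.2639, 0.2153], E[r] = 1.2431, γ^t·E[r] = 0.994444, running G = 1.994444
t=2: π = [0.1916, 0.1667, 0.1927, 0.2292, 0.2199], E[r] = 1.1591, γ^t·E[r] = 0.741852, running G = 2.736296
t=3: π = [0.1886, 0.1683, 0.1865, 0.2282, 0.2284], E[r] = 1.1237, γ^t·E[r] = 0.575333, running G = 3.311630
t=4: π = [0.1874, 0.1700, 0.1857, 0.2313, 0.2257], E[r] = 1.1394, γ^t·E[r] = 0.466716, running G = 3.778346

G = 3.7783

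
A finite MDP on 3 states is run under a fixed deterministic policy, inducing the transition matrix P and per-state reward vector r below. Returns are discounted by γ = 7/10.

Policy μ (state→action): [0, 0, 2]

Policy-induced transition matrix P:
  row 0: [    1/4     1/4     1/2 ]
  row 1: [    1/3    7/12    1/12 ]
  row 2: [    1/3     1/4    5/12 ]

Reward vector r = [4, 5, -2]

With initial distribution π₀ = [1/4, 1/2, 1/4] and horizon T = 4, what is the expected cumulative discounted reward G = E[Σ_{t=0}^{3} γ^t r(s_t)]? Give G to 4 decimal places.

t=0: π = [0.2500, 0.5000, 0.2500], E[r] = 3.0000, γ^t·E[r] = 3.000000, running G = 3.000000
t=1: π = [0.3125, 0.4167, 0.2708], E[r] = 2.7917, γ^t·E[r] = 1.954167, running G = 4.954167
t=2: π = [0.3073, 0.3889, 0.3038], E[r] = 2.5660, γ^t·E[r] = 1.257326, running G = 6.211493
t=3: π = [0.3077, 0.3796, 0.3126], E[r] = 2.5038, γ^t·E[r] = 0.858790, running G = 7.070283

G = 7.0703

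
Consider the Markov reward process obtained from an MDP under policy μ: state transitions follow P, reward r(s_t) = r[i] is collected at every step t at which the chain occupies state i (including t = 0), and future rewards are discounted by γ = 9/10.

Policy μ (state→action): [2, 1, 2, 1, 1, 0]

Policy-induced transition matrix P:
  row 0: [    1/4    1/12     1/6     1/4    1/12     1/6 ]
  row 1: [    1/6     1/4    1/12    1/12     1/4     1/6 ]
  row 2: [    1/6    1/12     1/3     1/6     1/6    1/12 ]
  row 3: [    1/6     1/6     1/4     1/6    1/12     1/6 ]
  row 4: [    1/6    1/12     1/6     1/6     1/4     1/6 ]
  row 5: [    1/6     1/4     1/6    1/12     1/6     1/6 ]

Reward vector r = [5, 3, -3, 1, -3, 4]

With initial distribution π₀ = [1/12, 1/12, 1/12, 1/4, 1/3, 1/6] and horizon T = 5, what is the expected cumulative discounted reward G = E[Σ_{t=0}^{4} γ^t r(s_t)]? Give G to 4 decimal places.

G = 3.4379

t=0: π = [0.0833, 0.0833, 0.0833, 0.2500, 0.3333, 0.1667], E[r] = 0.3333, γ^t·E[r] = 0.333333, running G = 0.333333
t=1: π = [0.1736, 0.1458, 0.1944, 0.1528, 0.1736, 0.1597], E[r] = 0.9931, γ^t·E[r] = 0.893750, running G = 1.227083
t=2: π = [0.1811, 0.1470, 0.1997, 0.1557, 0.1661, 0.1505], E[r] = 1.0069, γ^t·E[r] = 0.815625, running G = 2.042708
t=3: π = [0.1818, 0.1459, 0.2007, 0.1570, 0.1647, 0.1500], E[r] = 1.0075, γ^t·E[r] = 0.734449, running G = 2.777158
t=4: π = [0.1818, 0.1457, 0.2010, 0.1572, 0.1643, 0.1499], E[r] = 1.0071, γ^t·E[r] = 0.660780, running G = 3.437938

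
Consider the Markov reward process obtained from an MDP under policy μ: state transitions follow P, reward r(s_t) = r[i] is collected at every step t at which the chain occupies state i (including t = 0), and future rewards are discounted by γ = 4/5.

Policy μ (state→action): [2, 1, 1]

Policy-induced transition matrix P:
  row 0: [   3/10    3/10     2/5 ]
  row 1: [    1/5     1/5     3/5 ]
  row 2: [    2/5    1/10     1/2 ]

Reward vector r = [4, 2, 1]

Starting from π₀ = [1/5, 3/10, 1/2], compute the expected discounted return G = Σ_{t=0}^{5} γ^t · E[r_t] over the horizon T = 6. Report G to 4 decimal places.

G = 7.7186

t=0: π = [0.2000, 0.3000, 0.5000], E[r] = 1.9000, γ^t·E[r] = 1.900000, running G = 1.900000
t=1: π = [0.3200, 0.1700, 0.5100], E[r] = 2.1300, γ^t·E[r] = 1.704000, running G = 3.604000
t=2: π = [0.3340, 0.1810, 0.4850], E[r] = 2.1830, γ^t·E[r] = 1.397120, running G = 5.001120
t=3: π = [0.3304, 0.1849, 0.4847], E[r] = 2.1761, γ^t·E[r] = 1.114163, running G = 6.115283
t=4: π = [0.3300, 0.1846, 0.4855], E[r] = 2.1745, γ^t·E[r] = 0.890679, running G = 7.005962
t=5: π = [0.3301, 0.1845, 0.4855], E[r] = 2.1747, γ^t·E[r] = 0.712611, running G = 7.718574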